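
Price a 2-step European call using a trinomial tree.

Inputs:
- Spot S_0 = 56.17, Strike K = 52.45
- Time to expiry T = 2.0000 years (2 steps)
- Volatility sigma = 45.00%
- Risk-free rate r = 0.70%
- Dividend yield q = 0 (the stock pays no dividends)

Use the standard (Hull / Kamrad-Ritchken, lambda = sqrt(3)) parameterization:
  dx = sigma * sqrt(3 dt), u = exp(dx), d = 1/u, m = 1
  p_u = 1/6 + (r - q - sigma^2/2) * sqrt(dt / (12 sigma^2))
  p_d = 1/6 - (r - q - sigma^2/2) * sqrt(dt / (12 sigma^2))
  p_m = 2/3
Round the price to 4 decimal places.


Answer: Price = V(0,0) = 13.9701

Derivation:
dt = T/N = 1.000000; dx = sigma*sqrt(3*dt) = 0.779423
u = exp(dx) = 2.180214; d = 1/u = 0.458671
p_u = 0.106205, p_m = 0.666667, p_d = 0.227128
Discount per step: exp(-r*dt) = 0.993024
Stock lattice S(k, j) with j the centered position index:
  k=0: S(0,+0) = 56.1700
  k=1: S(1,-1) = 25.7635; S(1,+0) = 56.1700; S(1,+1) = 122.4626
  k=2: S(2,-2) = 11.8170; S(2,-1) = 25.7635; S(2,+0) = 56.1700; S(2,+1) = 122.4626; S(2,+2) = 266.9946
Terminal payoffs V(N, j) = max(S_T - K, 0):
  V(2,-2) = 0.000000; V(2,-1) = 0.000000; V(2,+0) = 3.720000; V(2,+1) = 70.012599; V(2,+2) = 214.544627
Backward induction: V(k, j) = exp(-r*dt) * [p_u * V(k+1, j+1) + p_m * V(k+1, j) + p_d * V(k+1, j-1)]
  V(1,-1) = exp(-r*dt) * [p_u*3.720000 + p_m*0.000000 + p_d*0.000000] = 0.392328
  V(1,+0) = exp(-r*dt) * [p_u*70.012599 + p_m*3.720000 + p_d*0.000000] = 9.846539
  V(1,+1) = exp(-r*dt) * [p_u*214.544627 + p_m*70.012599 + p_d*3.720000] = 69.815329
  V(0,+0) = exp(-r*dt) * [p_u*69.815329 + p_m*9.846539 + p_d*0.392328] = 13.970090


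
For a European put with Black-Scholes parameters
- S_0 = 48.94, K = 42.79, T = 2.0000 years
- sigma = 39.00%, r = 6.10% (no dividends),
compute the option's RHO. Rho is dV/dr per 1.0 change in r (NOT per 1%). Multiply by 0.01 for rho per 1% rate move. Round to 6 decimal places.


d1 = 0.7404507234; d2 = 0.1889074341
phi(d1) = 0.3032880788; exp(-qT) = 1.0000000000; exp(-rT) = 0.8851483685
N(-d2) = 0.4250826835
Rho = -K*T*exp(-rT)*N(-d2) = -42.7900 * 2.0000 * 0.8851483685 * 0.4250826835 = -32.200437

Answer: Rho = -32.200437


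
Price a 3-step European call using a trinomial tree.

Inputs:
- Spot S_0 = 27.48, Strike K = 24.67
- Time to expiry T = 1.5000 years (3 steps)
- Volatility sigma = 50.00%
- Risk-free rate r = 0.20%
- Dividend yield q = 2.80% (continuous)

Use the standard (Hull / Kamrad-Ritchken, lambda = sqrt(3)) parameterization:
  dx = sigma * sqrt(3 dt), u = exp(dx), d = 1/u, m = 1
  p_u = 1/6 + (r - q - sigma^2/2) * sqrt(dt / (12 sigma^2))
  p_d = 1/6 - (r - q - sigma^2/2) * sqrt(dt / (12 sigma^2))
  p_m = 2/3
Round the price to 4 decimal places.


Answer: Price = V(0,0) = 6.6132

Derivation:
dt = T/N = 0.500000; dx = sigma*sqrt(3*dt) = 0.612372
u = exp(dx) = 1.844803; d = 1/u = 0.542063
p_u = 0.105021, p_m = 0.666667, p_d = 0.228312
Discount per step: exp(-r*dt) = 0.999000
Stock lattice S(k, j) with j the centered position index:
  k=0: S(0,+0) = 27.4800
  k=1: S(1,-1) = 14.8959; S(1,+0) = 27.4800; S(1,+1) = 50.6952
  k=2: S(2,-2) = 8.0745; S(2,-1) = 14.8959; S(2,+0) = 27.4800; S(2,+1) = 50.6952; S(2,+2) = 93.5226
  k=3: S(3,-3) = 4.3769; S(3,-2) = 8.0745; S(3,-1) = 14.8959; S(3,+0) = 27.4800; S(3,+1) = 50.6952; S(3,+2) = 93.5226; S(3,+3) = 172.5308
Terminal payoffs V(N, j) = max(S_T - K, 0):
  V(3,-3) = 0.000000; V(3,-2) = 0.000000; V(3,-1) = 0.000000; V(3,+0) = 2.810000; V(3,+1) = 26.025183; V(3,+2) = 68.852621; V(3,+3) = 147.860801
Backward induction: V(k, j) = exp(-r*dt) * [p_u * V(k+1, j+1) + p_m * V(k+1, j) + p_d * V(k+1, j-1)]
  V(2,-2) = exp(-r*dt) * [p_u*0.000000 + p_m*0.000000 + p_d*0.000000] = 0.000000
  V(2,-1) = exp(-r*dt) * [p_u*2.810000 + p_m*0.000000 + p_d*0.000000] = 0.294815
  V(2,+0) = exp(-r*dt) * [p_u*26.025183 + p_m*2.810000 + p_d*0.000000] = 4.601924
  V(2,+1) = exp(-r*dt) * [p_u*68.852621 + p_m*26.025183 + p_d*2.810000] = 25.197452
  V(2,+2) = exp(-r*dt) * [p_u*147.860801 + p_m*68.852621 + p_d*26.025183] = 67.304789
  V(1,-1) = exp(-r*dt) * [p_u*4.601924 + p_m*0.294815 + p_d*0.000000] = 0.679163
  V(1,+0) = exp(-r*dt) * [p_u*25.197452 + p_m*4.601924 + p_d*0.294815] = 5.775747
  V(1,+1) = exp(-r*dt) * [p_u*67.304789 + p_m*25.197452 + p_d*4.601924] = 24.892500
  V(0,+0) = exp(-r*dt) * [p_u*24.892500 + p_m*5.775747 + p_d*0.679163] = 6.613182


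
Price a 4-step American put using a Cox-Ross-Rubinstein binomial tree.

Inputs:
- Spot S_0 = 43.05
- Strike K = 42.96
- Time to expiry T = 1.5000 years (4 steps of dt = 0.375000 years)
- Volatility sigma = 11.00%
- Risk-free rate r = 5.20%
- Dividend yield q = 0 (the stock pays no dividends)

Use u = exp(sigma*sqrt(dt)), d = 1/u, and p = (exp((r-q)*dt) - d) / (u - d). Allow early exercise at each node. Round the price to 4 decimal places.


dt = T/N = 0.375000
u = exp(sigma*sqrt(dt)) = 1.069682; d = 1/u = 0.934858
p = (exp((r-q)*dt) - d) / (u - d) = 0.629219
Discount per step: exp(-r*dt) = 0.980689
Stock lattice S(k, i) with i counting down-moves:
  k=0: S(0,0) = 43.0500
  k=1: S(1,0) = 46.0498; S(1,1) = 40.2456
  k=2: S(2,0) = 49.2586; S(2,1) = 43.0500; S(2,2) = 37.6239
  k=3: S(3,0) = 52.6910; S(3,1) = 46.0498; S(3,2) = 40.2456; S(3,3) = 35.1730
  k=4: S(4,0) = 56.3626; S(4,1) = 49.2586; S(4,2) = 43.0500; S(4,3) = 37.6239; S(4,4) = 32.8818
Terminal payoffs V(N, i) = max(K - S_T, 0):
  V(4,0) = 0.000000; V(4,1) = 0.000000; V(4,2) = 0.000000; V(4,3) = 5.336070; V(4,4) = 10.078231
Backward induction: V(k, i) = exp(-r*dt) * [p * V(k+1, i) + (1-p) * V(k+1, i+1)]; then take max(V_cont, immediate exercise) for American.
  V(3,0) = exp(-r*dt) * [p*0.000000 + (1-p)*0.000000] = 0.000000; exercise = 0.000000; V(3,0) = max -> 0.000000
  V(3,1) = exp(-r*dt) * [p*0.000000 + (1-p)*0.000000] = 0.000000; exercise = 0.000000; V(3,1) = max -> 0.000000
  V(3,2) = exp(-r*dt) * [p*0.000000 + (1-p)*5.336070] = 1.940308; exercise = 2.714377; V(3,2) = max -> 2.714377
  V(3,3) = exp(-r*dt) * [p*5.336070 + (1-p)*10.078231] = 6.957374; exercise = 7.786979; V(3,3) = max -> 7.786979
  V(2,0) = exp(-r*dt) * [p*0.000000 + (1-p)*0.000000] = 0.000000; exercise = 0.000000; V(2,0) = max -> 0.000000
  V(2,1) = exp(-r*dt) * [p*0.000000 + (1-p)*2.714377] = 0.987005; exercise = 0.000000; V(2,1) = max -> 0.987005
  V(2,2) = exp(-r*dt) * [p*2.714377 + (1-p)*7.786979] = 4.506465; exercise = 5.336070; V(2,2) = max -> 5.336070
  V(1,0) = exp(-r*dt) * [p*0.000000 + (1-p)*0.987005] = 0.358896; exercise = 0.000000; V(1,0) = max -> 0.358896
  V(1,1) = exp(-r*dt) * [p*0.987005 + (1-p)*5.336070] = 2.549356; exercise = 2.714377; V(1,1) = max -> 2.714377
  V(0,0) = exp(-r*dt) * [p*0.358896 + (1-p)*2.714377] = 1.208468; exercise = 0.000000; V(0,0) = max -> 1.208468

Answer: Price = V(0,0) = 1.2085


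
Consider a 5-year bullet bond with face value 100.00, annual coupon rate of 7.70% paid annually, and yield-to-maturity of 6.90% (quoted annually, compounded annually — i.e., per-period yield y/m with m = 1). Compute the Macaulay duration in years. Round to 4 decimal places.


Coupon per period c = face * coupon_rate / m = 7.700000
Periods per year m = 1; per-period yield y/m = 0.069000
Number of cashflows N = 5
Cashflows (t years, CF_t, discount factor 1/(1+y/m)^(m*t), PV):
  t = 1.0000: CF_t = 7.700000, DF = 0.935454, PV = 7.202993
  t = 2.0000: CF_t = 7.700000, DF = 0.875074, PV = 6.738067
  t = 3.0000: CF_t = 7.700000, DF = 0.818591, PV = 6.303150
  t = 4.0000: CF_t = 7.700000, DF = 0.765754, PV = 5.896305
  t = 5.0000: CF_t = 107.700000, DF = 0.716327, PV = 77.148445
Price P = sum_t PV_t = 103.288959
Macaulay numerator sum_t t * PV_t:
  t * PV_t at t = 1.0000: 7.202993
  t * PV_t at t = 2.0000: 13.476134
  t * PV_t at t = 3.0000: 18.909449
  t * PV_t at t = 4.0000: 23.585218
  t * PV_t at t = 5.0000: 385.742225
Macaulay duration D = (sum_t t * PV_t) / P = 448.916019 / 103.288959 = 4.346215

Answer: Macaulay duration = 4.3462 years


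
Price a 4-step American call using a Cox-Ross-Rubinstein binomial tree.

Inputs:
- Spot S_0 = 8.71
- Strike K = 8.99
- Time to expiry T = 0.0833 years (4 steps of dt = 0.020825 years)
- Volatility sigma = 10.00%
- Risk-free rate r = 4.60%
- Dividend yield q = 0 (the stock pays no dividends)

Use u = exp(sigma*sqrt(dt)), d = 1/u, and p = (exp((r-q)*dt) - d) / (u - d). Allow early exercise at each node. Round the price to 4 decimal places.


Answer: Price = V(0,0) = 0.0186

Derivation:
dt = T/N = 0.020825
u = exp(sigma*sqrt(dt)) = 1.014535; d = 1/u = 0.985673
p = (exp((r-q)*dt) - d) / (u - d) = 0.529598
Discount per step: exp(-r*dt) = 0.999043
Stock lattice S(k, i) with i counting down-moves:
  k=0: S(0,0) = 8.7100
  k=1: S(1,0) = 8.8366; S(1,1) = 8.5852
  k=2: S(2,0) = 8.9650; S(2,1) = 8.7100; S(2,2) = 8.4622
  k=3: S(3,0) = 9.0954; S(3,1) = 8.8366; S(3,2) = 8.5852; S(3,3) = 8.3410
  k=4: S(4,0) = 9.2276; S(4,1) = 8.9650; S(4,2) = 8.7100; S(4,3) = 8.4622; S(4,4) = 8.2215
Terminal payoffs V(N, i) = max(S_T - K, 0):
  V(4,0) = 0.237566; V(4,1) = 0.000000; V(4,2) = 0.000000; V(4,3) = 0.000000; V(4,4) = 0.000000
Backward induction: V(k, i) = exp(-r*dt) * [p * V(k+1, i) + (1-p) * V(k+1, i+1)]; then take max(V_cont, immediate exercise) for American.
  V(3,0) = exp(-r*dt) * [p*0.237566 + (1-p)*0.000000] = 0.125694; exercise = 0.105360; V(3,0) = max -> 0.125694
  V(3,1) = exp(-r*dt) * [p*0.000000 + (1-p)*0.000000] = 0.000000; exercise = 0.000000; V(3,1) = max -> 0.000000
  V(3,2) = exp(-r*dt) * [p*0.000000 + (1-p)*0.000000] = 0.000000; exercise = 0.000000; V(3,2) = max -> 0.000000
  V(3,3) = exp(-r*dt) * [p*0.000000 + (1-p)*0.000000] = 0.000000; exercise = 0.000000; V(3,3) = max -> 0.000000
  V(2,0) = exp(-r*dt) * [p*0.125694 + (1-p)*0.000000] = 0.066503; exercise = 0.000000; V(2,0) = max -> 0.066503
  V(2,1) = exp(-r*dt) * [p*0.000000 + (1-p)*0.000000] = 0.000000; exercise = 0.000000; V(2,1) = max -> 0.000000
  V(2,2) = exp(-r*dt) * [p*0.000000 + (1-p)*0.000000] = 0.000000; exercise = 0.000000; V(2,2) = max -> 0.000000
  V(1,0) = exp(-r*dt) * [p*0.066503 + (1-p)*0.000000] = 0.035186; exercise = 0.000000; V(1,0) = max -> 0.035186
  V(1,1) = exp(-r*dt) * [p*0.000000 + (1-p)*0.000000] = 0.000000; exercise = 0.000000; V(1,1) = max -> 0.000000
  V(0,0) = exp(-r*dt) * [p*0.035186 + (1-p)*0.000000] = 0.018617; exercise = 0.000000; V(0,0) = max -> 0.018617


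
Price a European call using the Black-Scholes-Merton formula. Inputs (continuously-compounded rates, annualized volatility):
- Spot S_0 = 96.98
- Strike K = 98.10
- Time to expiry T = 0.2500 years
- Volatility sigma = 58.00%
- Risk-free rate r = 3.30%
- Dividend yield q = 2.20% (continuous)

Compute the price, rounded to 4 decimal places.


Answer: Price = 10.7502

Derivation:
d1 = (ln(S/K) + (r - q + 0.5*sigma^2) * T) / (sigma * sqrt(T)) = 0.11488760
d2 = d1 - sigma * sqrt(T) = -0.17511240
exp(-rT) = 0.99178394; exp(-qT) = 0.99451510
C = S_0 * exp(-qT) * N(d1) - K * exp(-rT) * N(d2)
N(d1) = 0.54573289; N(d2) = 0.43049566
C = 96.9800 * 0.99451510 * 0.54573289 - 98.1000 * 0.99178394 * 0.43049566 = 10.7502


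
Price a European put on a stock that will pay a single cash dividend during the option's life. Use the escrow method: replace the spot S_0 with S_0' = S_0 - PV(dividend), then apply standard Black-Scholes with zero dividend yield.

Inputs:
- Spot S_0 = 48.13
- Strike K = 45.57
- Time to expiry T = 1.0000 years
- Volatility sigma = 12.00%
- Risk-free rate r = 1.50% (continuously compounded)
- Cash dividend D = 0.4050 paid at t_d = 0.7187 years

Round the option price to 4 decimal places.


PV(D) = D * exp(-r * t_d) = 0.4050 * 0.98927740 = 0.40065735
S_0' = S_0 - PV(D) = 48.1300 - 0.40065735 = 47.72934265
d1 = (ln(S_0'/K) + (r + sigma^2/2)*T) / (sigma*sqrt(T)) = 0.57080628
d2 = d1 - sigma*sqrt(T) = 0.45080628
exp(-rT) = 0.98511194
N(-d1) = 0.28406548; N(-d2) = 0.32606459
P = K * exp(-rT) * N(-d2) - S_0' * N(-d1) = 45.5700 * 0.98511194 * 0.32606459 - 47.72934265 * 0.28406548 = 1.0793

Answer: Price = 1.0793


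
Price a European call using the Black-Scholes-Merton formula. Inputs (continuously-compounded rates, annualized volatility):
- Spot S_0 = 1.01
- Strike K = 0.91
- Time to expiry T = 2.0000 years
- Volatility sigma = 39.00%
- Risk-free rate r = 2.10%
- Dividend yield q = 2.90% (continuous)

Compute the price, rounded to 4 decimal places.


Answer: Price = 0.2411

Derivation:
d1 = (ln(S/K) + (r - q + 0.5*sigma^2) * T) / (sigma * sqrt(T)) = 0.43579718
d2 = d1 - sigma * sqrt(T) = -0.11574611
exp(-rT) = 0.95886978; exp(-qT) = 0.94364995
C = S_0 * exp(-qT) * N(d1) - K * exp(-rT) * N(d2)
N(d1) = 0.66850806; N(d2) = 0.45392688
C = 1.0100 * 0.94364995 * 0.66850806 - 0.9100 * 0.95886978 * 0.45392688 = 0.2411


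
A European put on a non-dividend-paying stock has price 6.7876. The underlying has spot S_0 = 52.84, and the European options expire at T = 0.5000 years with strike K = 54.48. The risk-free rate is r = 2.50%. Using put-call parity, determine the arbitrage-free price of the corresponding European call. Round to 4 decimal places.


Answer: Call price = 5.8244

Derivation:
Put-call parity: C - P = S_0 * exp(-qT) - K * exp(-rT).
S_0 * exp(-qT) = 52.8400 * 1.00000000 = 52.84000000
K * exp(-rT) = 54.4800 * 0.98757780 = 53.80323857
C = P + S*exp(-qT) - K*exp(-rT)
C = 6.7876 + 52.84000000 - 53.80323857 = 5.8244


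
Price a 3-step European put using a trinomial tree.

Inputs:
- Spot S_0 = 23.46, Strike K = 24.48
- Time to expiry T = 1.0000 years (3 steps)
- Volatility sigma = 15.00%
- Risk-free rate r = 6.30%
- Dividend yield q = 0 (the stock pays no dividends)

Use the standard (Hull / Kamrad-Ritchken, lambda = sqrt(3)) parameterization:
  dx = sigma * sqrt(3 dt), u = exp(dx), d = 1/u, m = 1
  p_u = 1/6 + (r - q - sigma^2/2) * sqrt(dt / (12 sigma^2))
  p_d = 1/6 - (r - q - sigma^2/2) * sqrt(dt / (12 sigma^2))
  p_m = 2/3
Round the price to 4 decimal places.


dt = T/N = 0.333333; dx = sigma*sqrt(3*dt) = 0.150000
u = exp(dx) = 1.161834; d = 1/u = 0.860708
p_u = 0.224167, p_m = 0.666667, p_d = 0.109167
Discount per step: exp(-r*dt) = 0.979219
Stock lattice S(k, j) with j the centered position index:
  k=0: S(0,+0) = 23.4600
  k=1: S(1,-1) = 20.1922; S(1,+0) = 23.4600; S(1,+1) = 27.2566
  k=2: S(2,-2) = 17.3796; S(2,-1) = 20.1922; S(2,+0) = 23.4600; S(2,+1) = 27.2566; S(2,+2) = 31.6677
  k=3: S(3,-3) = 14.9588; S(3,-2) = 17.3796; S(3,-1) = 20.1922; S(3,+0) = 23.4600; S(3,+1) = 27.2566; S(3,+2) = 31.6677; S(3,+3) = 36.7926
Terminal payoffs V(N, j) = max(K - S_T, 0):
  V(3,-3) = 9.521244; V(3,-2) = 7.100405; V(3,-1) = 4.287791; V(3,+0) = 1.020000; V(3,+1) = 0.000000; V(3,+2) = 0.000000; V(3,+3) = 0.000000
Backward induction: V(k, j) = exp(-r*dt) * [p_u * V(k+1, j+1) + p_m * V(k+1, j) + p_d * V(k+1, j-1)]
  V(2,-2) = exp(-r*dt) * [p_u*4.287791 + p_m*7.100405 + p_d*9.521244] = 6.594242
  V(2,-1) = exp(-r*dt) * [p_u*1.020000 + p_m*4.287791 + p_d*7.100405] = 3.782042
  V(2,+0) = exp(-r*dt) * [p_u*0.000000 + p_m*1.020000 + p_d*4.287791] = 1.124225
  V(2,+1) = exp(-r*dt) * [p_u*0.000000 + p_m*0.000000 + p_d*1.020000] = 0.109036
  V(2,+2) = exp(-r*dt) * [p_u*0.000000 + p_m*0.000000 + p_d*0.000000] = 0.000000
  V(1,-1) = exp(-r*dt) * [p_u*1.124225 + p_m*3.782042 + p_d*6.594242] = 3.420653
  V(1,+0) = exp(-r*dt) * [p_u*0.109036 + p_m*1.124225 + p_d*3.782042] = 1.162136
  V(1,+1) = exp(-r*dt) * [p_u*0.000000 + p_m*0.109036 + p_d*1.124225] = 0.191358
  V(0,+0) = exp(-r*dt) * [p_u*0.191358 + p_m*1.162136 + p_d*3.420653] = 1.166323

Answer: Price = V(0,0) = 1.1663


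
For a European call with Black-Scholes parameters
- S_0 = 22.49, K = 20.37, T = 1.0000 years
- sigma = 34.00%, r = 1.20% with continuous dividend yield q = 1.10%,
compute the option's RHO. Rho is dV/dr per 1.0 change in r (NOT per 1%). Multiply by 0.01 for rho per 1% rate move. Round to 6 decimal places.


d1 = 0.4641398110; d2 = 0.1241398110
phi(d1) = 0.3582044324; exp(-qT) = 0.9890602788; exp(-rT) = 0.9880717129
N(d2) = 0.5493977113
Rho = K*T*exp(-rT)*N(d2) = 20.3700 * 1.0000 * 0.9880717129 * 0.5493977113 = 11.057739

Answer: Rho = 11.057739


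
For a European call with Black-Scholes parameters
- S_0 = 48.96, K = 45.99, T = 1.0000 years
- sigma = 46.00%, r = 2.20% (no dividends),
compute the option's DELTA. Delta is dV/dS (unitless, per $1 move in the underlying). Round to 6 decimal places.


Answer: Delta = 0.660515

Derivation:
d1 = 0.4138688188; d2 = -0.0461311812
phi(d1) = 0.3661975882; exp(-qT) = 1.0000000000; exp(-rT) = 0.9782402351
N(d1) = 0.6605149097
Delta = exp(-qT) * N(d1) = 1.0000000000 * 0.6605149097 = 0.660515


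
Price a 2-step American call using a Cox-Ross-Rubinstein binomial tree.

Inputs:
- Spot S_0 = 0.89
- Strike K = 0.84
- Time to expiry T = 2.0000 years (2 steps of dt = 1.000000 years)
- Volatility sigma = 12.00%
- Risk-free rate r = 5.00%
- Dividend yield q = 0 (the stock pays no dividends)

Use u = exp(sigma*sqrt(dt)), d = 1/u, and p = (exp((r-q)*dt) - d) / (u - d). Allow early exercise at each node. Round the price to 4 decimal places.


Answer: Price = V(0,0) = 0.1426

Derivation:
dt = T/N = 1.000000
u = exp(sigma*sqrt(dt)) = 1.127497; d = 1/u = 0.886920
p = (exp((r-q)*dt) - d) / (u - d) = 0.683154
Discount per step: exp(-r*dt) = 0.951229
Stock lattice S(k, i) with i counting down-moves:
  k=0: S(0,0) = 0.8900
  k=1: S(1,0) = 1.0035; S(1,1) = 0.7894
  k=2: S(2,0) = 1.1314; S(2,1) = 0.8900; S(2,2) = 0.7001
Terminal payoffs V(N, i) = max(S_T - K, 0):
  V(2,0) = 0.291412; V(2,1) = 0.050000; V(2,2) = 0.000000
Backward induction: V(k, i) = exp(-r*dt) * [p * V(k+1, i) + (1-p) * V(k+1, i+1)]; then take max(V_cont, immediate exercise) for American.
  V(1,0) = exp(-r*dt) * [p*0.291412 + (1-p)*0.050000] = 0.204439; exercise = 0.163472; V(1,0) = max -> 0.204439
  V(1,1) = exp(-r*dt) * [p*0.050000 + (1-p)*0.000000] = 0.032492; exercise = 0.000000; V(1,1) = max -> 0.032492
  V(0,0) = exp(-r*dt) * [p*0.204439 + (1-p)*0.032492] = 0.142645; exercise = 0.050000; V(0,0) = max -> 0.142645


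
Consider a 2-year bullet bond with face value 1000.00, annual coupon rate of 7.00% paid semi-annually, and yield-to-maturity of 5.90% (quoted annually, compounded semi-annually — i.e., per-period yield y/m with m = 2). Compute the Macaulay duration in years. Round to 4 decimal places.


Coupon per period c = face * coupon_rate / m = 35.000000
Periods per year m = 2; per-period yield y/m = 0.029500
Number of cashflows N = 4
Cashflows (t years, CF_t, discount factor 1/(1+y/m)^(m*t), PV):
  t = 0.5000: CF_t = 35.000000, DF = 0.971345, PV = 33.997086
  t = 1.0000: CF_t = 35.000000, DF = 0.943512, PV = 33.022910
  t = 1.5000: CF_t = 35.000000, DF = 0.916476, PV = 32.076649
  t = 2.0000: CF_t = 1035.000000, DF = 0.890214, PV = 921.371864
Price P = sum_t PV_t = 1020.468509
Macaulay numerator sum_t t * PV_t:
  t * PV_t at t = 0.5000: 16.998543
  t * PV_t at t = 1.0000: 33.022910
  t * PV_t at t = 1.5000: 48.114973
  t * PV_t at t = 2.0000: 1842.743728
Macaulay duration D = (sum_t t * PV_t) / P = 1940.880154 / 1020.468509 = 1.901950

Answer: Macaulay duration = 1.9020 years


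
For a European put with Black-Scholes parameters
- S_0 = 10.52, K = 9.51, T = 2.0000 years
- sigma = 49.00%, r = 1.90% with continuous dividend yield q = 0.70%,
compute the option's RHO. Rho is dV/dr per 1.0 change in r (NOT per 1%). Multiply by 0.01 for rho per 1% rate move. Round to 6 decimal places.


d1 = 0.5267719401; d2 = -0.1661927055
phi(d1) = 0.3472595237; exp(-qT) = 0.9860975443; exp(-rT) = 0.9627129409
N(-d2) = 0.5659973501
Rho = -K*T*exp(-rT)*N(-d2) = -9.5100 * 2.0000 * 0.9627129409 * 0.5659973501 = -10.363864

Answer: Rho = -10.363864


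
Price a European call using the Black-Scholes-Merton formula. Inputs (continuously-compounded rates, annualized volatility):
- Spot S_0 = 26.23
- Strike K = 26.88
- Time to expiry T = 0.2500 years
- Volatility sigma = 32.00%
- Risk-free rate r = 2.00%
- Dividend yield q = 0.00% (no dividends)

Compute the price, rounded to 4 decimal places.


Answer: Price = 1.4435

Derivation:
d1 = (ln(S/K) + (r - q + 0.5*sigma^2) * T) / (sigma * sqrt(T)) = -0.04174201
d2 = d1 - sigma * sqrt(T) = -0.20174201
exp(-rT) = 0.99501248; exp(-qT) = 1.00000000
C = S_0 * exp(-qT) * N(d1) - K * exp(-rT) * N(d2)
N(d1) = 0.48335218; N(d2) = 0.42005921
C = 26.2300 * 1.00000000 * 0.48335218 - 26.8800 * 0.99501248 * 0.42005921 = 1.4435


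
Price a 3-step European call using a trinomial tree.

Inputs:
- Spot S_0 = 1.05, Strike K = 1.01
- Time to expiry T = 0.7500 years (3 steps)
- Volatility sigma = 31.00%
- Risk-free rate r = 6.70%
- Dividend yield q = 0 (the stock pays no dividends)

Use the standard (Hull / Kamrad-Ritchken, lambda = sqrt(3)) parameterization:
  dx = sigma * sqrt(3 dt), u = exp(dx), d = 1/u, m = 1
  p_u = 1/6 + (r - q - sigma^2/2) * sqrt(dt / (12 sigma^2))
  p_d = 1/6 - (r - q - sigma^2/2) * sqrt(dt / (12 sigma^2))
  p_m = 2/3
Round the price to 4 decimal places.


dt = T/N = 0.250000; dx = sigma*sqrt(3*dt) = 0.268468
u = exp(dx) = 1.307959; d = 1/u = 0.764550
p_u = 0.175490, p_m = 0.666667, p_d = 0.157843
Discount per step: exp(-r*dt) = 0.983390
Stock lattice S(k, j) with j the centered position index:
  k=0: S(0,+0) = 1.0500
  k=1: S(1,-1) = 0.8028; S(1,+0) = 1.0500; S(1,+1) = 1.3734
  k=2: S(2,-2) = 0.6138; S(2,-1) = 0.8028; S(2,+0) = 1.0500; S(2,+1) = 1.3734; S(2,+2) = 1.7963
  k=3: S(3,-3) = 0.4693; S(3,-2) = 0.6138; S(3,-1) = 0.8028; S(3,+0) = 1.0500; S(3,+1) = 1.3734; S(3,+2) = 1.7963; S(3,+3) = 2.3495
Terminal payoffs V(N, j) = max(S_T - K, 0):
  V(3,-3) = 0.000000; V(3,-2) = 0.000000; V(3,-1) = 0.000000; V(3,+0) = 0.040000; V(3,+1) = 0.363357; V(3,+2) = 0.786294; V(3,+3) = 1.339479
Backward induction: V(k, j) = exp(-r*dt) * [p_u * V(k+1, j+1) + p_m * V(k+1, j) + p_d * V(k+1, j-1)]
  V(2,-2) = exp(-r*dt) * [p_u*0.000000 + p_m*0.000000 + p_d*0.000000] = 0.000000
  V(2,-1) = exp(-r*dt) * [p_u*0.040000 + p_m*0.000000 + p_d*0.000000] = 0.006903
  V(2,+0) = exp(-r*dt) * [p_u*0.363357 + p_m*0.040000 + p_d*0.000000] = 0.088930
  V(2,+1) = exp(-r*dt) * [p_u*0.786294 + p_m*0.363357 + p_d*0.040000] = 0.380118
  V(2,+2) = exp(-r*dt) * [p_u*1.339479 + p_m*0.786294 + p_d*0.363357] = 0.803051
  V(1,-1) = exp(-r*dt) * [p_u*0.088930 + p_m*0.006903 + p_d*0.000000] = 0.019873
  V(1,+0) = exp(-r*dt) * [p_u*0.380118 + p_m*0.088930 + p_d*0.006903] = 0.124972
  V(1,+1) = exp(-r*dt) * [p_u*0.803051 + p_m*0.380118 + p_d*0.088930] = 0.401593
  V(0,+0) = exp(-r*dt) * [p_u*0.401593 + p_m*0.124972 + p_d*0.019873] = 0.154320

Answer: Price = V(0,0) = 0.1543


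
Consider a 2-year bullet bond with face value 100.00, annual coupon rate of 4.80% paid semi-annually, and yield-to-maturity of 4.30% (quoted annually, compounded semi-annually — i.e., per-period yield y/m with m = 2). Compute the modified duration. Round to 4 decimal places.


Answer: Modified duration = 1.8905

Derivation:
Coupon per period c = face * coupon_rate / m = 2.400000
Periods per year m = 2; per-period yield y/m = 0.021500
Number of cashflows N = 4
Cashflows (t years, CF_t, discount factor 1/(1+y/m)^(m*t), PV):
  t = 0.5000: CF_t = 2.400000, DF = 0.978953, PV = 2.349486
  t = 1.0000: CF_t = 2.400000, DF = 0.958348, PV = 2.300035
  t = 1.5000: CF_t = 2.400000, DF = 0.938177, PV = 2.251625
  t = 2.0000: CF_t = 102.400000, DF = 0.918431, PV = 94.047330
Price P = sum_t PV_t = 100.948477
First compute Macaulay numerator sum_t t * PV_t:
  t * PV_t at t = 0.5000: 1.174743
  t * PV_t at t = 1.0000: 2.300035
  t * PV_t at t = 1.5000: 3.377438
  t * PV_t at t = 2.0000: 188.094661
Macaulay duration D = 194.946877 / 100.948477 = 1.931152
Modified duration = D / (1 + y/m) = 1.931152 / (1 + 0.021500) = 1.890506


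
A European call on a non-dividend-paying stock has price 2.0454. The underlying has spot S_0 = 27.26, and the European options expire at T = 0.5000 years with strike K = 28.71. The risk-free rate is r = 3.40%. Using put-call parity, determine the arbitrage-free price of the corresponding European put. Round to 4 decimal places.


Put-call parity: C - P = S_0 * exp(-qT) - K * exp(-rT).
S_0 * exp(-qT) = 27.2600 * 1.00000000 = 27.26000000
K * exp(-rT) = 28.7100 * 0.98314368 = 28.22605519
P = C - S*exp(-qT) + K*exp(-rT)
P = 2.0454 - 27.26000000 + 28.22605519 = 3.0115

Answer: Put price = 3.0115


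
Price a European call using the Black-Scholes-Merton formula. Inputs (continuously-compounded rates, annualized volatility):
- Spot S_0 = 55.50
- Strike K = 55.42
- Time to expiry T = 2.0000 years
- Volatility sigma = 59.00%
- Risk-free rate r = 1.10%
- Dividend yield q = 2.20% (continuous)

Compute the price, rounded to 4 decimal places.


Answer: Price = 16.8112

Derivation:
d1 = (ln(S/K) + (r - q + 0.5*sigma^2) * T) / (sigma * sqrt(T)) = 0.39255510
d2 = d1 - sigma * sqrt(T) = -0.44183090
exp(-rT) = 0.97824024; exp(-qT) = 0.95695396
C = S_0 * exp(-qT) * N(d1) - K * exp(-rT) * N(d2)
N(d1) = 0.65267595; N(d2) = 0.32930579
C = 55.5000 * 0.95695396 * 0.65267595 - 55.4200 * 0.97824024 * 0.32930579 = 16.8112


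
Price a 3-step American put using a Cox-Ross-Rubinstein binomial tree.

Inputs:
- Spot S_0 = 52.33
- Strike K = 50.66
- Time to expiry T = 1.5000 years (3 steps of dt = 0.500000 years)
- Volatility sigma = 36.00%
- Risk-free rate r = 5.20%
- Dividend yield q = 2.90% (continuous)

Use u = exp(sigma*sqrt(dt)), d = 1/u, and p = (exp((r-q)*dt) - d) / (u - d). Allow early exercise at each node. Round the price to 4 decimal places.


dt = T/N = 0.500000
u = exp(sigma*sqrt(dt)) = 1.289892; d = 1/u = 0.775259
p = (exp((r-q)*dt) - d) / (u - d) = 0.459177
Discount per step: exp(-r*dt) = 0.974335
Stock lattice S(k, i) with i counting down-moves:
  k=0: S(0,0) = 52.3300
  k=1: S(1,0) = 67.5000; S(1,1) = 40.5693
  k=2: S(2,0) = 87.0678; S(2,1) = 52.3300; S(2,2) = 31.4517
  k=3: S(3,0) = 112.3080; S(3,1) = 67.5000; S(3,2) = 40.5693; S(3,3) = 24.3832
Terminal payoffs V(N, i) = max(K - S_T, 0):
  V(3,0) = 0.000000; V(3,1) = 0.000000; V(3,2) = 10.090710; V(3,3) = 26.276797
Backward induction: V(k, i) = exp(-r*dt) * [p * V(k+1, i) + (1-p) * V(k+1, i+1)]; then take max(V_cont, immediate exercise) for American.
  V(2,0) = exp(-r*dt) * [p*0.000000 + (1-p)*0.000000] = 0.000000; exercise = 0.000000; V(2,0) = max -> 0.000000
  V(2,1) = exp(-r*dt) * [p*0.000000 + (1-p)*10.090710] = 5.317229; exercise = 0.000000; V(2,1) = max -> 5.317229
  V(2,2) = exp(-r*dt) * [p*10.090710 + (1-p)*26.276797] = 18.360878; exercise = 19.208303; V(2,2) = max -> 19.208303
  V(1,0) = exp(-r*dt) * [p*0.000000 + (1-p)*5.317229] = 2.801877; exercise = 0.000000; V(1,0) = max -> 2.801877
  V(1,1) = exp(-r*dt) * [p*5.317229 + (1-p)*19.208303] = 12.500567; exercise = 10.090710; V(1,1) = max -> 12.500567
  V(0,0) = exp(-r*dt) * [p*2.801877 + (1-p)*12.500567] = 7.840624; exercise = 0.000000; V(0,0) = max -> 7.840624

Answer: Price = V(0,0) = 7.8406


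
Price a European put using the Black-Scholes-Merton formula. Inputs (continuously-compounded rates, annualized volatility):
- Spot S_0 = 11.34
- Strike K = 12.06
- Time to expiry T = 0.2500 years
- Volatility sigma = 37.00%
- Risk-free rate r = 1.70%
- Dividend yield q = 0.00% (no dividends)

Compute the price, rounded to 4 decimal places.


d1 = (ln(S/K) + (r - q + 0.5*sigma^2) * T) / (sigma * sqrt(T)) = -0.21727239
d2 = d1 - sigma * sqrt(T) = -0.40227239
exp(-rT) = 0.99575902; exp(-qT) = 1.00000000
P = K * exp(-rT) * N(-d2) - S_0 * exp(-qT) * N(-d1)
N(-d1) = 0.58600197; N(-d2) = 0.65625822
P = 12.0600 * 0.99575902 * 0.65625822 - 11.3400 * 1.00000000 * 0.58600197 = 1.2356

Answer: Price = 1.2356


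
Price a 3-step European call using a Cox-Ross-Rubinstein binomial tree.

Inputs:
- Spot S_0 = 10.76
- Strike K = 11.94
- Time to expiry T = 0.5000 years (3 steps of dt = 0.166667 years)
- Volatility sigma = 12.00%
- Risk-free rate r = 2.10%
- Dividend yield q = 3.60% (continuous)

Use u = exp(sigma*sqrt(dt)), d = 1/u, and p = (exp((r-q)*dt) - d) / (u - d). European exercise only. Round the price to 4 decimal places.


dt = T/N = 0.166667
u = exp(sigma*sqrt(dt)) = 1.050210; d = 1/u = 0.952191
p = (exp((r-q)*dt) - d) / (u - d) = 0.462282
Discount per step: exp(-r*dt) = 0.996506
Stock lattice S(k, i) with i counting down-moves:
  k=0: S(0,0) = 10.7600
  k=1: S(1,0) = 11.3003; S(1,1) = 10.2456
  k=2: S(2,0) = 11.8676; S(2,1) = 10.7600; S(2,2) = 9.7557
  k=3: S(3,0) = 12.4635; S(3,1) = 11.3003; S(3,2) = 10.2456; S(3,3) = 9.2893
Terminal payoffs V(N, i) = max(S_T - K, 0):
  V(3,0) = 0.523507; V(3,1) = 0.000000; V(3,2) = 0.000000; V(3,3) = 0.000000
Backward induction: V(k, i) = exp(-r*dt) * [p * V(k+1, i) + (1-p) * V(k+1, i+1)].
  V(2,0) = exp(-r*dt) * [p*0.523507 + (1-p)*0.000000] = 0.241162
  V(2,1) = exp(-r*dt) * [p*0.000000 + (1-p)*0.000000] = 0.000000
  V(2,2) = exp(-r*dt) * [p*0.000000 + (1-p)*0.000000] = 0.000000
  V(1,0) = exp(-r*dt) * [p*0.241162 + (1-p)*0.000000] = 0.111095
  V(1,1) = exp(-r*dt) * [p*0.000000 + (1-p)*0.000000] = 0.000000
  V(0,0) = exp(-r*dt) * [p*0.111095 + (1-p)*0.000000] = 0.051178

Answer: Price = V(0,0) = 0.0512


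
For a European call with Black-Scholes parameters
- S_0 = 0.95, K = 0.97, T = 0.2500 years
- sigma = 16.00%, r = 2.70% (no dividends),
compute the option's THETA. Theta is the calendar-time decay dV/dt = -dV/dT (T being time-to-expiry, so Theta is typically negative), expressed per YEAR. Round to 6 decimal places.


d1 = -0.1360510863; d2 = -0.2160510863
phi(d1) = 0.3952671229; exp(-qT) = 1.0000000000; exp(-rT) = 0.9932727301
Theta = -S*exp(-qT)*phi(d1)*sigma/(2*sqrt(T)) - r*K*exp(-rT)*N(d2) + q*S*exp(-qT)*N(d1)
N(d1) = 0.4458904477; N(d2) = 0.4144739633; sqrt(T) = 0.5000000000
Term 1 = -0.9500 * 1.0000000000 * 0.3952671229 * 0.1600 / (2 * 0.5000000000) = -0.0600806027
Term 2 = -0.0270 * 0.9700 * 0.9932727301 * 0.4144739633 = -0.0107820481
Term 3 = 0 (no dividend yield, q = 0)
Theta = -0.0600806027 + (-0.0107820481) + (0.0000000000) = -0.070863

Answer: Theta = -0.070863


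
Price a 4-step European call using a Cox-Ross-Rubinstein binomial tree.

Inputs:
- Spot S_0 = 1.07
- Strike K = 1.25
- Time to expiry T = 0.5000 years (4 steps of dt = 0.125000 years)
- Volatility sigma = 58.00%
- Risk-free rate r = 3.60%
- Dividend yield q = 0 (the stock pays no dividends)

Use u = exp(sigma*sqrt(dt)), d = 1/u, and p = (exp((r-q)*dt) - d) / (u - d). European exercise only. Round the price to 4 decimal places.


Answer: Price = V(0,0) = 0.1266

Derivation:
dt = T/N = 0.125000
u = exp(sigma*sqrt(dt)) = 1.227600; d = 1/u = 0.814598
p = (exp((r-q)*dt) - d) / (u - d) = 0.459834
Discount per step: exp(-r*dt) = 0.995510
Stock lattice S(k, i) with i counting down-moves:
  k=0: S(0,0) = 1.0700
  k=1: S(1,0) = 1.3135; S(1,1) = 0.8716
  k=2: S(2,0) = 1.6125; S(2,1) = 1.0700; S(2,2) = 0.7100
  k=3: S(3,0) = 1.9795; S(3,1) = 1.3135; S(3,2) = 0.8716; S(3,3) = 0.5784
  k=4: S(4,0) = 2.4300; S(4,1) = 1.6125; S(4,2) = 1.0700; S(4,3) = 0.7100; S(4,4) = 0.4711
Terminal payoffs V(N, i) = max(S_T - K, 0):
  V(4,0) = 1.180027; V(4,1) = 0.362492; V(4,2) = 0.000000; V(4,3) = 0.000000; V(4,4) = 0.000000
Backward induction: V(k, i) = exp(-r*dt) * [p * V(k+1, i) + (1-p) * V(k+1, i+1)].
  V(3,0) = exp(-r*dt) * [p*1.180027 + (1-p)*0.362492] = 0.735107
  V(3,1) = exp(-r*dt) * [p*0.362492 + (1-p)*0.000000] = 0.165938
  V(3,2) = exp(-r*dt) * [p*0.000000 + (1-p)*0.000000] = 0.000000
  V(3,3) = exp(-r*dt) * [p*0.000000 + (1-p)*0.000000] = 0.000000
  V(2,0) = exp(-r*dt) * [p*0.735107 + (1-p)*0.165938] = 0.425741
  V(2,1) = exp(-r*dt) * [p*0.165938 + (1-p)*0.000000] = 0.075961
  V(2,2) = exp(-r*dt) * [p*0.000000 + (1-p)*0.000000] = 0.000000
  V(1,0) = exp(-r*dt) * [p*0.425741 + (1-p)*0.075961] = 0.235739
  V(1,1) = exp(-r*dt) * [p*0.075961 + (1-p)*0.000000] = 0.034773
  V(0,0) = exp(-r*dt) * [p*0.235739 + (1-p)*0.034773] = 0.126613


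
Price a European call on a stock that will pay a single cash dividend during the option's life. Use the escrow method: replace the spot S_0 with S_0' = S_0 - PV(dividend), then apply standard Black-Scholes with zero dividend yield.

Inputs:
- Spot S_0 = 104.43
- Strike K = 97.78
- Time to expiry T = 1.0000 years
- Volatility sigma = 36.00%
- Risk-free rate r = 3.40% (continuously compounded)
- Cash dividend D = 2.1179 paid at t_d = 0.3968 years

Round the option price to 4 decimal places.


Answer: Price = 18.3127

Derivation:
PV(D) = D * exp(-r * t_d) = 2.1179 * 0.98659940 = 2.08951887
S_0' = S_0 - PV(D) = 104.4300 - 2.08951887 = 102.34048113
d1 = (ln(S_0'/K) + (r + sigma^2/2)*T) / (sigma*sqrt(T)) = 0.40107013
d2 = d1 - sigma*sqrt(T) = 0.04107013
exp(-rT) = 0.96657150
N(d1) = 0.65581575; N(d2) = 0.51638001
C = S_0' * N(d1) - K * exp(-rT) * N(d2) = 102.34048113 * 0.65581575 - 97.7800 * 0.96657150 * 0.51638001 = 18.3127


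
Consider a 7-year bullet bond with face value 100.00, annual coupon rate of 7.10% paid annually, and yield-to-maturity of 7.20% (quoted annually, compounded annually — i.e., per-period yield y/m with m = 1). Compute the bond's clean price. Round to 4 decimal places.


Coupon per period c = face * coupon_rate / m = 7.100000
Periods per year m = 1; per-period yield y/m = 0.072000
Number of cashflows N = 7
Cashflows (t years, CF_t, discount factor 1/(1+y/m)^(m*t), PV):
  t = 1.0000: CF_t = 7.100000, DF = 0.932836, PV = 6.623134
  t = 2.0000: CF_t = 7.100000, DF = 0.870183, PV = 6.178297
  t = 3.0000: CF_t = 7.100000, DF = 0.811738, PV = 5.763337
  t = 4.0000: CF_t = 7.100000, DF = 0.757218, PV = 5.376247
  t = 5.0000: CF_t = 7.100000, DF = 0.706360, PV = 5.015156
  t = 6.0000: CF_t = 7.100000, DF = 0.658918, PV = 4.678317
  t = 7.0000: CF_t = 107.100000, DF = 0.614662, PV = 65.830321
Price P = sum_t PV_t = 99.464809

Answer: Price = 99.4648


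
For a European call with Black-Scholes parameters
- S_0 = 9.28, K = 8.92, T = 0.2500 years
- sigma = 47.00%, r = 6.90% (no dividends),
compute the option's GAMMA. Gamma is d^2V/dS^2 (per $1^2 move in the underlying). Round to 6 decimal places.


Answer: Gamma = 0.171501

Derivation:
d1 = 0.3592685115; d2 = 0.1242685115
phi(d1) = 0.3740089823; exp(-qT) = 1.0000000000; exp(-rT) = 0.9828979294
Gamma = exp(-qT) * phi(d1) / (S * sigma * sqrt(T)) = 1.0000000000 * 0.3740089823 / (9.2800 * 0.4700 * 0.5000000000) = 0.171501


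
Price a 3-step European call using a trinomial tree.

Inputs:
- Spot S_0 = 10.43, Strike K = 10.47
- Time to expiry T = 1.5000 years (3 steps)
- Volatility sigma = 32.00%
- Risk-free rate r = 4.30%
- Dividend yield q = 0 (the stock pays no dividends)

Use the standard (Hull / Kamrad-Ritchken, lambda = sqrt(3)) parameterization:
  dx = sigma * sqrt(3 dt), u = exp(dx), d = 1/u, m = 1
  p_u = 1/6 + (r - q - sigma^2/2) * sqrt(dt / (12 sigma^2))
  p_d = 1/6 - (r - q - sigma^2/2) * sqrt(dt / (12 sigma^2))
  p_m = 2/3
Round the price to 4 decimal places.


dt = T/N = 0.500000; dx = sigma*sqrt(3*dt) = 0.391918
u = exp(dx) = 1.479817; d = 1/u = 0.675759
p_u = 0.161436, p_m = 0.666667, p_d = 0.171897
Discount per step: exp(-r*dt) = 0.978729
Stock lattice S(k, j) with j the centered position index:
  k=0: S(0,+0) = 10.4300
  k=1: S(1,-1) = 7.0482; S(1,+0) = 10.4300; S(1,+1) = 15.4345
  k=2: S(2,-2) = 4.7629; S(2,-1) = 7.0482; S(2,+0) = 10.4300; S(2,+1) = 15.4345; S(2,+2) = 22.8402
  k=3: S(3,-3) = 3.2186; S(3,-2) = 4.7629; S(3,-1) = 7.0482; S(3,+0) = 10.4300; S(3,+1) = 15.4345; S(3,+2) = 22.8402; S(3,+3) = 33.7993
Terminal payoffs V(N, j) = max(S_T - K, 0):
  V(3,-3) = 0.000000; V(3,-2) = 0.000000; V(3,-1) = 0.000000; V(3,+0) = 0.000000; V(3,+1) = 4.964490; V(3,+2) = 12.370219; V(3,+3) = 23.329342
Backward induction: V(k, j) = exp(-r*dt) * [p_u * V(k+1, j+1) + p_m * V(k+1, j) + p_d * V(k+1, j-1)]
  V(2,-2) = exp(-r*dt) * [p_u*0.000000 + p_m*0.000000 + p_d*0.000000] = 0.000000
  V(2,-1) = exp(-r*dt) * [p_u*0.000000 + p_m*0.000000 + p_d*0.000000] = 0.000000
  V(2,+0) = exp(-r*dt) * [p_u*4.964490 + p_m*0.000000 + p_d*0.000000] = 0.784400
  V(2,+1) = exp(-r*dt) * [p_u*12.370219 + p_m*4.964490 + p_d*0.000000] = 5.193783
  V(2,+2) = exp(-r*dt) * [p_u*23.329342 + p_m*12.370219 + p_d*4.964490] = 12.592716
  V(1,-1) = exp(-r*dt) * [p_u*0.784400 + p_m*0.000000 + p_d*0.000000] = 0.123937
  V(1,+0) = exp(-r*dt) * [p_u*5.193783 + p_m*0.784400 + p_d*0.000000] = 1.332439
  V(1,+1) = exp(-r*dt) * [p_u*12.592716 + p_m*5.193783 + p_d*0.784400] = 5.510517
  V(0,+0) = exp(-r*dt) * [p_u*5.510517 + p_m*1.332439 + p_d*0.123937] = 1.760923

Answer: Price = V(0,0) = 1.7609


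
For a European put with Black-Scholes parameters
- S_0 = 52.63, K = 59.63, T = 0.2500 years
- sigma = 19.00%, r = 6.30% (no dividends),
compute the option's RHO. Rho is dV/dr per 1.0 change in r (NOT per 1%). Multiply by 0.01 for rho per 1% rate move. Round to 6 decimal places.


Answer: Rho = -12.974977

Derivation:
d1 = -1.1011579344; d2 = -1.1961579344
phi(d1) = 0.2175747234; exp(-qT) = 1.0000000000; exp(-rT) = 0.9843733826
N(-d2) = 0.8841825335
Rho = -K*T*exp(-rT)*N(-d2) = -59.6300 * 0.2500 * 0.9843733826 * 0.8841825335 = -12.974977


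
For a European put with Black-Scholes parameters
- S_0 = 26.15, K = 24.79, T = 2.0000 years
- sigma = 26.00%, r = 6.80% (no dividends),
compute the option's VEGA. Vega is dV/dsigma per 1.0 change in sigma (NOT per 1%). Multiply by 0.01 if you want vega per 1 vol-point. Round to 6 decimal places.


Answer: Vega = 11.555984

Derivation:
d1 = 0.6989719106; d2 = 0.3312763843
phi(d1) = 0.3124785666; exp(-qT) = 1.0000000000; exp(-rT) = 0.8728426325
Vega = S * exp(-qT) * phi(d1) * sqrt(T) = 26.1500 * 1.0000000000 * 0.3124785666 * 1.4142135624 = 11.555984


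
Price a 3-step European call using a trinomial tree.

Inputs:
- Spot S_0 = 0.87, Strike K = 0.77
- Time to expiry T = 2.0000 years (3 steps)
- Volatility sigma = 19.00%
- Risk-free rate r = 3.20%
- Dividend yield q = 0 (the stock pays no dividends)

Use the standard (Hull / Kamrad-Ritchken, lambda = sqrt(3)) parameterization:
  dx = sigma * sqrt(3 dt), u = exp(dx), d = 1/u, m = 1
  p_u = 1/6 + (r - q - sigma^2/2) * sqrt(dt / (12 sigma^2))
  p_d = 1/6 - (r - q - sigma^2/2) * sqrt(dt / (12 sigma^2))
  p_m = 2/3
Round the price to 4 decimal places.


dt = T/N = 0.666667; dx = sigma*sqrt(3*dt) = 0.268701
u = exp(dx) = 1.308263; d = 1/u = 0.764372
p_u = 0.183972, p_m = 0.666667, p_d = 0.149361
Discount per step: exp(-r*dt) = 0.978893
Stock lattice S(k, j) with j the centered position index:
  k=0: S(0,+0) = 0.8700
  k=1: S(1,-1) = 0.6650; S(1,+0) = 0.8700; S(1,+1) = 1.1382
  k=2: S(2,-2) = 0.5083; S(2,-1) = 0.6650; S(2,+0) = 0.8700; S(2,+1) = 1.1382; S(2,+2) = 1.4891
  k=3: S(3,-3) = 0.3885; S(3,-2) = 0.5083; S(3,-1) = 0.6650; S(3,+0) = 0.8700; S(3,+1) = 1.1382; S(3,+2) = 1.4891; S(3,+3) = 1.9481
Terminal payoffs V(N, j) = max(S_T - K, 0):
  V(3,-3) = 0.000000; V(3,-2) = 0.000000; V(3,-1) = 0.000000; V(3,+0) = 0.100000; V(3,+1) = 0.368189; V(3,+2) = 0.719051; V(3,+3) = 1.178071
Backward induction: V(k, j) = exp(-r*dt) * [p_u * V(k+1, j+1) + p_m * V(k+1, j) + p_d * V(k+1, j-1)]
  V(2,-2) = exp(-r*dt) * [p_u*0.000000 + p_m*0.000000 + p_d*0.000000] = 0.000000
  V(2,-1) = exp(-r*dt) * [p_u*0.100000 + p_m*0.000000 + p_d*0.000000] = 0.018009
  V(2,+0) = exp(-r*dt) * [p_u*0.368189 + p_m*0.100000 + p_d*0.000000] = 0.131566
  V(2,+1) = exp(-r*dt) * [p_u*0.719051 + p_m*0.368189 + p_d*0.100000] = 0.384392
  V(2,+2) = exp(-r*dt) * [p_u*1.178071 + p_m*0.719051 + p_d*0.368189] = 0.735239
  V(1,-1) = exp(-r*dt) * [p_u*0.131566 + p_m*0.018009 + p_d*0.000000] = 0.035446
  V(1,+0) = exp(-r*dt) * [p_u*0.384392 + p_m*0.131566 + p_d*0.018009] = 0.157717
  V(1,+1) = exp(-r*dt) * [p_u*0.735239 + p_m*0.384392 + p_d*0.131566] = 0.402497
  V(0,+0) = exp(-r*dt) * [p_u*0.402497 + p_m*0.157717 + p_d*0.035446] = 0.180593

Answer: Price = V(0,0) = 0.1806


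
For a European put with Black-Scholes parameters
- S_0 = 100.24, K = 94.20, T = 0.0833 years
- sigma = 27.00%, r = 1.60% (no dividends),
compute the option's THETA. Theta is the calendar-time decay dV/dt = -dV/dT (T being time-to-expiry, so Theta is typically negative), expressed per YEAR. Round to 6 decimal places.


d1 = 0.8535741555; d2 = 0.7756474592
phi(d1) = 0.2771398705; exp(-qT) = 1.0000000000; exp(-rT) = 0.9986680878
Theta = -S*exp(-qT)*phi(d1)*sigma/(2*sqrt(T)) + r*K*exp(-rT)*N(-d2) - q*S*exp(-qT)*N(-d1)
N(-d1) = 0.1966704917; N(-d2) = 0.2189785851; sqrt(T) = 0.2886173938
Term 1 = -100.2400 * 1.0000000000 * 0.2771398705 * 0.2700 / (2 * 0.2886173938) = -12.9942535139
Term 2 = 0.0160 * 94.2000 * 0.9986680878 * 0.2189785851 = 0.3296049331
Term 3 = 0 (no dividend yield, q = 0)
Theta = -12.9942535139 + (0.3296049331) + (0.0000000000) = -12.664649

Answer: Theta = -12.664649


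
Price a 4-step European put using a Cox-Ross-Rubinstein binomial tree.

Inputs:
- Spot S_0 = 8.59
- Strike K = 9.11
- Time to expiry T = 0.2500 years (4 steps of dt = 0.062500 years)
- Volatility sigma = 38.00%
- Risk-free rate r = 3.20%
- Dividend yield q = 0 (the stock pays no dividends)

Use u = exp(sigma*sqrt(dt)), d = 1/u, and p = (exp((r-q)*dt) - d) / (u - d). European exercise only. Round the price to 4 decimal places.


Answer: Price = V(0,0) = 0.9397

Derivation:
dt = T/N = 0.062500
u = exp(sigma*sqrt(dt)) = 1.099659; d = 1/u = 0.909373
p = (exp((r-q)*dt) - d) / (u - d) = 0.486789
Discount per step: exp(-r*dt) = 0.998002
Stock lattice S(k, i) with i counting down-moves:
  k=0: S(0,0) = 8.5900
  k=1: S(1,0) = 9.4461; S(1,1) = 7.8115
  k=2: S(2,0) = 10.3875; S(2,1) = 8.5900; S(2,2) = 7.1036
  k=3: S(3,0) = 11.4227; S(3,1) = 9.4461; S(3,2) = 7.8115; S(3,3) = 6.4598
  k=4: S(4,0) = 12.5610; S(4,1) = 10.3875; S(4,2) = 8.5900; S(4,3) = 7.1036; S(4,4) = 5.8744
Terminal payoffs V(N, i) = max(K - S_T, 0):
  V(4,0) = 0.000000; V(4,1) = 0.000000; V(4,2) = 0.520000; V(4,3) = 2.006421; V(4,4) = 3.235630
Backward induction: V(k, i) = exp(-r*dt) * [p * V(k+1, i) + (1-p) * V(k+1, i+1)].
  V(3,0) = exp(-r*dt) * [p*0.000000 + (1-p)*0.000000] = 0.000000
  V(3,1) = exp(-r*dt) * [p*0.000000 + (1-p)*0.520000] = 0.266337
  V(3,2) = exp(-r*dt) * [p*0.520000 + (1-p)*2.006421] = 1.280285
  V(3,3) = exp(-r*dt) * [p*2.006421 + (1-p)*3.235630] = 2.631996
  V(2,0) = exp(-r*dt) * [p*0.000000 + (1-p)*0.266337] = 0.136414
  V(2,1) = exp(-r*dt) * [p*0.266337 + (1-p)*1.280285] = 0.785134
  V(2,2) = exp(-r*dt) * [p*1.280285 + (1-p)*2.631996] = 1.970054
  V(1,0) = exp(-r*dt) * [p*0.136414 + (1-p)*0.785134] = 0.468407
  V(1,1) = exp(-r*dt) * [p*0.785134 + (1-p)*1.970054] = 1.390464
  V(0,0) = exp(-r*dt) * [p*0.468407 + (1-p)*1.390464] = 0.939736
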